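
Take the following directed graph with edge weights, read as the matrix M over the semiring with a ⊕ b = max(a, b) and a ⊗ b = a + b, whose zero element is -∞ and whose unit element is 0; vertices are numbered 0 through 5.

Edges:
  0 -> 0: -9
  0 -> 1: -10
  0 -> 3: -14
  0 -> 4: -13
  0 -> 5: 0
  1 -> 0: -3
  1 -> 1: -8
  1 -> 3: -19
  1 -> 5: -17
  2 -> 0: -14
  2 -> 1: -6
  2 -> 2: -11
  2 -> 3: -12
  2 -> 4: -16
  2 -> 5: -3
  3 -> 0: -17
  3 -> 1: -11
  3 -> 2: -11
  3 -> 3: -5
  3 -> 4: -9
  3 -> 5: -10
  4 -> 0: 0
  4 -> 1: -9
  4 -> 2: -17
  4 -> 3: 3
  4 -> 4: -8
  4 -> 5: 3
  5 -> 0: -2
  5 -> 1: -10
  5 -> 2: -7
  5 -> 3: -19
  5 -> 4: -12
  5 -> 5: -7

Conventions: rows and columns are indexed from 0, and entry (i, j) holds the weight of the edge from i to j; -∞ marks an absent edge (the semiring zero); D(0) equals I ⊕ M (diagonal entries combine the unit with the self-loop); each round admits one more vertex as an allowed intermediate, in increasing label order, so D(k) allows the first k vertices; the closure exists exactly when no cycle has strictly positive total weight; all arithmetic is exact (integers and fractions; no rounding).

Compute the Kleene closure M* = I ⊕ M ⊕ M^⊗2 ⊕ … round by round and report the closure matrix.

D(0):
  [0, -10, -∞, -14, -13, 0]
  [-3, 0, -∞, -19, -∞, -17]
  [-14, -6, 0, -12, -16, -3]
  [-17, -11, -11, 0, -9, -10]
  [0, -9, -17, 3, 0, 3]
  [-2, -10, -7, -19, -12, 0]
D(1):
  [0, -10, -∞, -14, -13, 0]
  [-3, 0, -∞, -17, -16, -3]
  [-14, -6, 0, -12, -16, -3]
  [-17, -11, -11, 0, -9, -10]
  [0, -9, -17, 3, 0, 3]
  [-2, -10, -7, -16, -12, 0]
D(2):
  [0, -10, -∞, -14, -13, 0]
  [-3, 0, -∞, -17, -16, -3]
  [-9, -6, 0, -12, -16, -3]
  [-14, -11, -11, 0, -9, -10]
  [0, -9, -17, 3, 0, 3]
  [-2, -10, -7, -16, -12, 0]
D(3):
  [0, -10, -∞, -14, -13, 0]
  [-3, 0, -∞, -17, -16, -3]
  [-9, -6, 0, -12, -16, -3]
  [-14, -11, -11, 0, -9, -10]
  [0, -9, -17, 3, 0, 3]
  [-2, -10, -7, -16, -12, 0]
D(4):
  [0, -10, -25, -14, -13, 0]
  [-3, 0, -28, -17, -16, -3]
  [-9, -6, 0, -12, -16, -3]
  [-14, -11, -11, 0, -9, -10]
  [0, -8, -8, 3, 0, 3]
  [-2, -10, -7, -16, -12, 0]
D(5):
  [0, -10, -21, -10, -13, 0]
  [-3, 0, -24, -13, -16, -3]
  [-9, -6, 0, -12, -16, -3]
  [-9, -11, -11, 0, -9, -6]
  [0, -8, -8, 3, 0, 3]
  [-2, -10, -7, -9, -12, 0]
D(6):
  [0, -10, -7, -9, -12, 0]
  [-3, 0, -10, -12, -15, -3]
  [-5, -6, 0, -12, -15, -3]
  [-8, -11, -11, 0, -9, -6]
  [1, -7, -4, 3, 0, 3]
  [-2, -10, -7, -9, -12, 0]
Answer: M* = [[0, -10, -7, -9, -12, 0], [-3, 0, -10, -12, -15, -3], [-5, -6, 0, -12, -15, -3], [-8, -11, -11, 0, -9, -6], [1, -7, -4, 3, 0, 3], [-2, -10, -7, -9, -12, 0]]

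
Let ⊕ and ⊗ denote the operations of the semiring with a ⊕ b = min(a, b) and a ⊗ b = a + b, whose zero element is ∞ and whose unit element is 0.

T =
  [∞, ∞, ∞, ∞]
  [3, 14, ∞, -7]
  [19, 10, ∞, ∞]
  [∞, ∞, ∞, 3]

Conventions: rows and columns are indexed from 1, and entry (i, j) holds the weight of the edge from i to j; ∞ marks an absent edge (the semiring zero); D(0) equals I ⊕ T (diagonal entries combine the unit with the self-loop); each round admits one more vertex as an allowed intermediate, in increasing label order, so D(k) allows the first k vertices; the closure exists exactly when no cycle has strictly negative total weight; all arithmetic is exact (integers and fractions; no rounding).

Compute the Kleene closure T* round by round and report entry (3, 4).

D(0):
  [0, ∞, ∞, ∞]
  [3, 0, ∞, -7]
  [19, 10, 0, ∞]
  [∞, ∞, ∞, 0]
D(1):
  [0, ∞, ∞, ∞]
  [3, 0, ∞, -7]
  [19, 10, 0, ∞]
  [∞, ∞, ∞, 0]
D(2):
  [0, ∞, ∞, ∞]
  [3, 0, ∞, -7]
  [13, 10, 0, 3]
  [∞, ∞, ∞, 0]
D(3):
  [0, ∞, ∞, ∞]
  [3, 0, ∞, -7]
  [13, 10, 0, 3]
  [∞, ∞, ∞, 0]
D(4):
  [0, ∞, ∞, ∞]
  [3, 0, ∞, -7]
  [13, 10, 0, 3]
  [∞, ∞, ∞, 0]
Answer: T*[3][4] = 3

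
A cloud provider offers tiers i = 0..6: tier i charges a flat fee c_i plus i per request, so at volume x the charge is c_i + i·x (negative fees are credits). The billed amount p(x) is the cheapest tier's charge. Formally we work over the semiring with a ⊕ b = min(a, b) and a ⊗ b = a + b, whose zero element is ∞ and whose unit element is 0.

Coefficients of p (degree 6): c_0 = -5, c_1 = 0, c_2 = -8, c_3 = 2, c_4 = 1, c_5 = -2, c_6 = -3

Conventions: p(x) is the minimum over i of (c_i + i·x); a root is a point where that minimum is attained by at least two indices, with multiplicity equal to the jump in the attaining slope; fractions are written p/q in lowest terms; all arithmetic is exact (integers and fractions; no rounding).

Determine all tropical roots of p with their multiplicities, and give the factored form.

hull edge (i=0, c=-5) to (i=2, c=-8): slope -3/2, span 2
hull edge (i=2, c=-8) to (i=6, c=-3): slope 5/4, span 4
Factored form: p(x) = -3 ⊗ (x ⊕ (-5/4)) ⊗ (x ⊕ (-5/4)) ⊗ (x ⊕ (-5/4)) ⊗ (x ⊕ (-5/4)) ⊗ (x ⊕ 3/2) ⊗ (x ⊕ 3/2)
Answer: roots = -5/4 (mult 4), 3/2 (mult 2)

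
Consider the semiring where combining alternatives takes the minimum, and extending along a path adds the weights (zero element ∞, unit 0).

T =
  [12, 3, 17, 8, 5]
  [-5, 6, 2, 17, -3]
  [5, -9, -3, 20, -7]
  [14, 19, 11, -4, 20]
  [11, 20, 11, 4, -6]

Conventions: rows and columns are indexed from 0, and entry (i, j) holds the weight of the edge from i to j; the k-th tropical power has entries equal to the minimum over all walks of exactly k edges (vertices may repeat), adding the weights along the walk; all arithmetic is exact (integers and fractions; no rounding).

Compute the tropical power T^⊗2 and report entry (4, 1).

T^⊗2:
  [-2, 8, 5, 4, -1]
  [1, -7, -1, 1, -9]
  [-14, -12, -7, -3, -13]
  [10, 2, 7, -8, 4]
  [5, 2, 5, -2, -12]
Key observation: the optimum is the walk 4->2->1, with weight 11 + (-9) = 2.
Optimal value attained by: walk 4->2->1.
Answer: (T^⊗2)[4][1] = 2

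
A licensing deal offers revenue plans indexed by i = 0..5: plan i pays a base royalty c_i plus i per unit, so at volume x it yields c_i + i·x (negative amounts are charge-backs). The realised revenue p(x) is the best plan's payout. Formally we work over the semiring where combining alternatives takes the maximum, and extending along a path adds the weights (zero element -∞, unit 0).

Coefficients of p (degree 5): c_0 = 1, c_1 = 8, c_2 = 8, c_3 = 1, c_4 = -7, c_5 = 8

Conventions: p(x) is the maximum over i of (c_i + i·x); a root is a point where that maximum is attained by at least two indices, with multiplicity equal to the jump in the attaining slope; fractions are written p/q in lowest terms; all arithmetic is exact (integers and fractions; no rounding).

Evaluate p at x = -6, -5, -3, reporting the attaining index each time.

p(-6) = max(1+0·(-6)=1, 8+1·(-6)=2, 8+2·(-6)=-4, 1+3·(-6)=-17, -7+4·(-6)=-31, 8+5·(-6)=-22) = 2 (attained by i=1)
p(-5) = max(1+0·(-5)=1, 8+1·(-5)=3, 8+2·(-5)=-2, 1+3·(-5)=-14, -7+4·(-5)=-27, 8+5·(-5)=-17) = 3 (attained by i=1)
p(-3) = max(1+0·(-3)=1, 8+1·(-3)=5, 8+2·(-3)=2, 1+3·(-3)=-8, -7+4·(-3)=-19, 8+5·(-3)=-7) = 5 (attained by i=1)
Answer: p(-6) = 2; p(-5) = 3; p(-3) = 5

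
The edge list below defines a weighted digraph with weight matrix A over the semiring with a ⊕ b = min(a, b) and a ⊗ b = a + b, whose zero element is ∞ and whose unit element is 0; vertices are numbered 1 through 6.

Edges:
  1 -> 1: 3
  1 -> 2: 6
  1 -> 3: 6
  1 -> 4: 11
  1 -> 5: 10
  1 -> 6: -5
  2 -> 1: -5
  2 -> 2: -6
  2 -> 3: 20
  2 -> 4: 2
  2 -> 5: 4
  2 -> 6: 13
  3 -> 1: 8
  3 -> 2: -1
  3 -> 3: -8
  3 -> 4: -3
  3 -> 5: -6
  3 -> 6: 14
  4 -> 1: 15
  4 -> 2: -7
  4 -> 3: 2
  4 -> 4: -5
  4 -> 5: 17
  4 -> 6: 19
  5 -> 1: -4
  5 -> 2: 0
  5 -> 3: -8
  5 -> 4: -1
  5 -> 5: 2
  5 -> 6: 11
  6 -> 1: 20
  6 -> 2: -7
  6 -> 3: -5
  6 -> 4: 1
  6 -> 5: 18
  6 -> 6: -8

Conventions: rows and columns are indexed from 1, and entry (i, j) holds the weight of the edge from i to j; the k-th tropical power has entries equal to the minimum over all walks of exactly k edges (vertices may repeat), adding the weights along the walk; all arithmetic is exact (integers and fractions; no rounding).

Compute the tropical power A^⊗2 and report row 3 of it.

A^⊗2:
  [1, -12, -10, -4, 0, -13]
  [-11, -12, -4, -4, -2, -10]
  [-10, -10, -16, -11, -14, 3]
  [-12, -13, -6, -10, -4, 6]
  [-5, -9, -16, -11, -14, -9]
  [-12, -15, -13, -8, -11, -16]
Answer: row 3 of A^⊗2 = [-10, -10, -16, -11, -14, 3]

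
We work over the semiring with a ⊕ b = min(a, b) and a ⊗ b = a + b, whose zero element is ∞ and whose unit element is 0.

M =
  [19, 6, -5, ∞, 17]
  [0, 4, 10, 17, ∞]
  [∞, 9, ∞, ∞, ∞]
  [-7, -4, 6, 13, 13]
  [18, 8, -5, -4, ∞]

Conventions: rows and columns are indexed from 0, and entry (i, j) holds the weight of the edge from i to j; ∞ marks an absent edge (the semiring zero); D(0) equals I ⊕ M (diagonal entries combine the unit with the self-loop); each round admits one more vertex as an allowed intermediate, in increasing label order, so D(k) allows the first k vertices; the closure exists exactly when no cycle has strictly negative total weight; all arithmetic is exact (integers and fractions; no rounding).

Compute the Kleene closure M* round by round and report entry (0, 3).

D(0):
  [0, 6, -5, ∞, 17]
  [0, 0, 10, 17, ∞]
  [∞, 9, 0, ∞, ∞]
  [-7, -4, 6, 0, 13]
  [18, 8, -5, -4, 0]
D(1):
  [0, 6, -5, ∞, 17]
  [0, 0, -5, 17, 17]
  [∞, 9, 0, ∞, ∞]
  [-7, -4, -12, 0, 10]
  [18, 8, -5, -4, 0]
D(2):
  [0, 6, -5, 23, 17]
  [0, 0, -5, 17, 17]
  [9, 9, 0, 26, 26]
  [-7, -4, -12, 0, 10]
  [8, 8, -5, -4, 0]
D(3):
  [0, 4, -5, 21, 17]
  [0, 0, -5, 17, 17]
  [9, 9, 0, 26, 26]
  [-7, -4, -12, 0, 10]
  [4, 4, -5, -4, 0]
D(4):
  [0, 4, -5, 21, 17]
  [0, 0, -5, 17, 17]
  [9, 9, 0, 26, 26]
  [-7, -4, -12, 0, 10]
  [-11, -8, -16, -4, 0]
D(5):
  [0, 4, -5, 13, 17]
  [0, 0, -5, 13, 17]
  [9, 9, 0, 22, 26]
  [-7, -4, -12, 0, 10]
  [-11, -8, -16, -4, 0]
Answer: M*[0][3] = 13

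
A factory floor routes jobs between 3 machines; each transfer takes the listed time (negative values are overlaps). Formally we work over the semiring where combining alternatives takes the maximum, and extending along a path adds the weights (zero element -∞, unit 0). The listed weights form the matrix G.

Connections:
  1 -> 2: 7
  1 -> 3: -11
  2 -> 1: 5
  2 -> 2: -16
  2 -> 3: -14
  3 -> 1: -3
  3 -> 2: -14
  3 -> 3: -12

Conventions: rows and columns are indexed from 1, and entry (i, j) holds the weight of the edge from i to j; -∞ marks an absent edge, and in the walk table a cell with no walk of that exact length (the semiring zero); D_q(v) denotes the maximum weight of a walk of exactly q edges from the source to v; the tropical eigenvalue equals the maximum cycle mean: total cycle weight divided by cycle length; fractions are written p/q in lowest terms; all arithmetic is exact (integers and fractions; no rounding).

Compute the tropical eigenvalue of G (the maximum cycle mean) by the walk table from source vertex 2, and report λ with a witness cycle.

q=0: [-∞, 0, -∞]
q=1: [5, -16, -14]
q=2: [-11, 12, -6]
q=3: [17, -4, -2]
Optimal cycle mean attained by: cycle 1->2->1, total 7 + 5, length 2.
Answer: λ = 6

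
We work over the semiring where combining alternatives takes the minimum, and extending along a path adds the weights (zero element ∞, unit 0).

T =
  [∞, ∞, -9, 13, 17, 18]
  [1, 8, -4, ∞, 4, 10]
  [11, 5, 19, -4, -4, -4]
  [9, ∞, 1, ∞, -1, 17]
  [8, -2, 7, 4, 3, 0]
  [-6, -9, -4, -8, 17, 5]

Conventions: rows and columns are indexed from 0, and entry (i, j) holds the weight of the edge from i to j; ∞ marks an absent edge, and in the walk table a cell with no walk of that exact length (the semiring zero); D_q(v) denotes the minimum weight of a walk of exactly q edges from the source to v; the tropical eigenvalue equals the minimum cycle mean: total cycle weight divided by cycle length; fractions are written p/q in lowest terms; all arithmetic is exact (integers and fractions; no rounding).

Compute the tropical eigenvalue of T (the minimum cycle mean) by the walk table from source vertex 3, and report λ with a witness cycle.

q=0: [∞, ∞, ∞, 0, ∞, ∞]
q=1: [9, ∞, 1, ∞, -1, 17]
q=2: [7, -3, 0, -3, -3, -3]
q=3: [-9, -12, -7, -11, -4, -4]
q=4: [-11, -13, -18, -12, -12, -11]
q=5: [-17, -20, -20, -22, -22, -22]
q=6: [-28, -31, -26, -30, -24, -24]
Optimal cycle mean attained by: cycle 0->2->5->0, total (-9) + (-4) + (-6), length 3.
Answer: λ = -19/3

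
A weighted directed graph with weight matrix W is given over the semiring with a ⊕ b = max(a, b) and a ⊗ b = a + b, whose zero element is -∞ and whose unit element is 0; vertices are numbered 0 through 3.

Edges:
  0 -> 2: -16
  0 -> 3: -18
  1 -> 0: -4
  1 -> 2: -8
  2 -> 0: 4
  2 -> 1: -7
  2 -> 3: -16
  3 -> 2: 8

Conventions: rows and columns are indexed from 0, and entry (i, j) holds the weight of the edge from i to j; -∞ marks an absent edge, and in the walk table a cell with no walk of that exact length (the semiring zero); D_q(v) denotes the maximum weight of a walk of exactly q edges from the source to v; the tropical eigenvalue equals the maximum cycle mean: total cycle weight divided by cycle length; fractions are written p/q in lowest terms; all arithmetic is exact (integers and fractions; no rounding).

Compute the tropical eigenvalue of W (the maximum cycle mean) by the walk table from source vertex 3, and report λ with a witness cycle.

q=0: [-∞, -∞, -∞, 0]
q=1: [-∞, -∞, 8, -∞]
q=2: [12, 1, -∞, -8]
q=3: [-3, -∞, 0, -6]
q=4: [4, -7, 2, -16]
Optimal cycle mean attained by: cycle 0->3->2->0, total (-18) + 8 + 4, length 3.
Answer: λ = -2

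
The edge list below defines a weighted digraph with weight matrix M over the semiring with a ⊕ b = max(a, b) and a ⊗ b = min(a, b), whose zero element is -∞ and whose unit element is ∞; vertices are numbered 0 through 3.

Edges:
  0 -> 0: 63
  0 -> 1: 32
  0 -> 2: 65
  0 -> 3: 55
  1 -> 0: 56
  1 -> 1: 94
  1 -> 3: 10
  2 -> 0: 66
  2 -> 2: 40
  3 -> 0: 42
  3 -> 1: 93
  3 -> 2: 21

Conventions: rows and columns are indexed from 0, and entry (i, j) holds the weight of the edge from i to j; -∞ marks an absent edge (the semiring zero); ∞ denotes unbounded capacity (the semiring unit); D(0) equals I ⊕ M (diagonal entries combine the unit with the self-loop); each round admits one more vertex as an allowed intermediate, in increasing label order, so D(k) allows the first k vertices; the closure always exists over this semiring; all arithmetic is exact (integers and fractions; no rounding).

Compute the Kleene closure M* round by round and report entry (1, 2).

D(0):
  [∞, 32, 65, 55]
  [56, ∞, -∞, 10]
  [66, -∞, ∞, -∞]
  [42, 93, 21, ∞]
D(1):
  [∞, 32, 65, 55]
  [56, ∞, 56, 55]
  [66, 32, ∞, 55]
  [42, 93, 42, ∞]
D(2):
  [∞, 32, 65, 55]
  [56, ∞, 56, 55]
  [66, 32, ∞, 55]
  [56, 93, 56, ∞]
D(3):
  [∞, 32, 65, 55]
  [56, ∞, 56, 55]
  [66, 32, ∞, 55]
  [56, 93, 56, ∞]
D(4):
  [∞, 55, 65, 55]
  [56, ∞, 56, 55]
  [66, 55, ∞, 55]
  [56, 93, 56, ∞]
Answer: M*[1][2] = 56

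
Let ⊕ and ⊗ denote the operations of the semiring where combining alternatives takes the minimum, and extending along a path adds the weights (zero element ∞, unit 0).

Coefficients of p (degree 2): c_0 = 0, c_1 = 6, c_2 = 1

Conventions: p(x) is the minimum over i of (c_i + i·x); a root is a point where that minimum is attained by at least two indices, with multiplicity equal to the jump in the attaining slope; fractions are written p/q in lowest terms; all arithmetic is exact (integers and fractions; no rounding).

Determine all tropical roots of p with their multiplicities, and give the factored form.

hull edge (i=0, c=0) to (i=2, c=1): slope 1/2, span 2
Factored form: p(x) = 1 ⊗ (x ⊕ (-1/2)) ⊗ (x ⊕ (-1/2))
Answer: roots = -1/2 (mult 2)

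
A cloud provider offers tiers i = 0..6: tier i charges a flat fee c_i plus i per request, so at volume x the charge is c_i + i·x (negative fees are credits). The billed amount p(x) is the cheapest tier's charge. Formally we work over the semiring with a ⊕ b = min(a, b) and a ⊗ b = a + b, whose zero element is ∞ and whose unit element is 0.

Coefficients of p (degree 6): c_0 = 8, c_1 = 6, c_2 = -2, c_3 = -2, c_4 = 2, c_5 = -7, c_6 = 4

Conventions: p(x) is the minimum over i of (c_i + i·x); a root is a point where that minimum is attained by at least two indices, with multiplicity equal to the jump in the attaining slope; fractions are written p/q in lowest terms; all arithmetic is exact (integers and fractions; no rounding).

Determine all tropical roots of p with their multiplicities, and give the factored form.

hull edge (i=0, c=8) to (i=2, c=-2): slope -5, span 2
hull edge (i=2, c=-2) to (i=5, c=-7): slope -5/3, span 3
hull edge (i=5, c=-7) to (i=6, c=4): slope 11, span 1
Factored form: p(x) = 4 ⊗ (x ⊕ (-11)) ⊗ (x ⊕ 5/3) ⊗ (x ⊕ 5/3) ⊗ (x ⊕ 5/3) ⊗ (x ⊕ 5) ⊗ (x ⊕ 5)
Answer: roots = -11 (mult 1), 5/3 (mult 3), 5 (mult 2)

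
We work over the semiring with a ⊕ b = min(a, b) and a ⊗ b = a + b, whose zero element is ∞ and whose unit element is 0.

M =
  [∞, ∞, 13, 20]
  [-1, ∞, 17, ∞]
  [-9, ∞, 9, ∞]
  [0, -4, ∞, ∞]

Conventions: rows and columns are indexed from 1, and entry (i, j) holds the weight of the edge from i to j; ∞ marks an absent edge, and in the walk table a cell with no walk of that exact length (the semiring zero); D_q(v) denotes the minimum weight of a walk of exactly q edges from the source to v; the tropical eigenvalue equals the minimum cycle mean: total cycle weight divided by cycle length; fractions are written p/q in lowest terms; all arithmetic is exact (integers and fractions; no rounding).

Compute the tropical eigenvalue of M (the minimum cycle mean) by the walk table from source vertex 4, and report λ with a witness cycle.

q=0: [∞, ∞, ∞, 0]
q=1: [0, -4, ∞, ∞]
q=2: [-5, ∞, 13, 20]
q=3: [4, 16, 8, 15]
q=4: [-1, 11, 17, 24]
Optimal cycle mean attained by: cycle 1->3->1, total 13 + (-9), length 2.
Answer: λ = 2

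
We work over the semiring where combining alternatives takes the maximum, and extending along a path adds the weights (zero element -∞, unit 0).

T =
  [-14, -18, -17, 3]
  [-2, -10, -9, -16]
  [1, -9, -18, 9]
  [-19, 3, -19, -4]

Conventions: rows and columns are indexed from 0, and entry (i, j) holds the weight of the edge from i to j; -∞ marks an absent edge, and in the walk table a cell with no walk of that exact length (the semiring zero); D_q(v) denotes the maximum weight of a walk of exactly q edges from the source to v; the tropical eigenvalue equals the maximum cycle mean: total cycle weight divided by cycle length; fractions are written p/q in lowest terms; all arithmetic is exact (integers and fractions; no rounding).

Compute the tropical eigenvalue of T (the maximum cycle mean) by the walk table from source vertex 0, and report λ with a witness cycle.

q=0: [0, -∞, -∞, -∞]
q=1: [-14, -18, -17, 3]
q=2: [-16, 6, -16, -1]
q=3: [4, 2, -3, -5]
q=4: [0, -2, -7, 7]
Optimal cycle mean attained by: cycle 0->3->1->0, total 3 + 3 + (-2), length 3.
Answer: λ = 4/3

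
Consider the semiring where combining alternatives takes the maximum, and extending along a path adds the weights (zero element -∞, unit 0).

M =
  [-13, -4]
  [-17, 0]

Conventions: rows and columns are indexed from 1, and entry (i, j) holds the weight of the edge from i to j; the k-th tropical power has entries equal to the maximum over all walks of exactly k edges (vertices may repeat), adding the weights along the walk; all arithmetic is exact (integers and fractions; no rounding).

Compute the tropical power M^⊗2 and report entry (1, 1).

M^⊗2:
  [-21, -4]
  [-17, 0]
Key observation: the optimum is the walk 1->2->1, with weight (-4) + (-17) = -21.
Optimal value attained by: walk 1->2->1.
Answer: (M^⊗2)[1][1] = -21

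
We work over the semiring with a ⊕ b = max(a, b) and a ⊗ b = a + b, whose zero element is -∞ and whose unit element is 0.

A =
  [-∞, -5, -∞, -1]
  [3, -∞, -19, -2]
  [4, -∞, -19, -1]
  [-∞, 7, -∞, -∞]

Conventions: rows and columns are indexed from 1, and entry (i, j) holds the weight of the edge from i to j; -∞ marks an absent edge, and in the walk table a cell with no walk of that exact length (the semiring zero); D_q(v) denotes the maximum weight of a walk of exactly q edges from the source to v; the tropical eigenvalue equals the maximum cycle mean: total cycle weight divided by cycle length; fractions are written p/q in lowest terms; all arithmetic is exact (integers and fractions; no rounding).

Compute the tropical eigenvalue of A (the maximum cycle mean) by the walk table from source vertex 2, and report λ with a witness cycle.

q=0: [-∞, 0, -∞, -∞]
q=1: [3, -∞, -19, -2]
q=2: [-15, 5, -38, 2]
q=3: [8, 9, -14, 3]
q=4: [12, 10, -10, 7]
Optimal cycle mean attained by: cycle 1->4->2->1, total (-1) + 7 + 3, length 3.
Answer: λ = 3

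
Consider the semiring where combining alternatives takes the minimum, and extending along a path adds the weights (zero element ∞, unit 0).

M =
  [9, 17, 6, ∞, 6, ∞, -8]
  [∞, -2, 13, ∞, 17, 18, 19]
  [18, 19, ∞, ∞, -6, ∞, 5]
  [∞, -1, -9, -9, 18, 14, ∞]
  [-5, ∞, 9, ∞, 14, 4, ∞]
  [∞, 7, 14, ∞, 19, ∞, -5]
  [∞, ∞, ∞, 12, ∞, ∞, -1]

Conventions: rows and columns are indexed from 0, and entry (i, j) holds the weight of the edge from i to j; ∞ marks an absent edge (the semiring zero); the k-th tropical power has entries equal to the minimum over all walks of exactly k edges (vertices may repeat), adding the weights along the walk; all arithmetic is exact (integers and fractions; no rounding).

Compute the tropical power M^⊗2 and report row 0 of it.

M^⊗2:
  [1, 15, 15, 4, 0, 10, -9]
  [12, -4, 11, 31, 7, 16, 13]
  [-11, 17, 3, 17, 8, -2, 4]
  [9, -10, -18, -18, -15, 5, -4]
  [4, 11, 1, ∞, 1, 18, -13]
  [14, 5, 20, 7, 8, 23, -6]
  [∞, 11, 3, 3, 30, 26, -2]
Answer: row 0 of M^⊗2 = [1, 15, 15, 4, 0, 10, -9]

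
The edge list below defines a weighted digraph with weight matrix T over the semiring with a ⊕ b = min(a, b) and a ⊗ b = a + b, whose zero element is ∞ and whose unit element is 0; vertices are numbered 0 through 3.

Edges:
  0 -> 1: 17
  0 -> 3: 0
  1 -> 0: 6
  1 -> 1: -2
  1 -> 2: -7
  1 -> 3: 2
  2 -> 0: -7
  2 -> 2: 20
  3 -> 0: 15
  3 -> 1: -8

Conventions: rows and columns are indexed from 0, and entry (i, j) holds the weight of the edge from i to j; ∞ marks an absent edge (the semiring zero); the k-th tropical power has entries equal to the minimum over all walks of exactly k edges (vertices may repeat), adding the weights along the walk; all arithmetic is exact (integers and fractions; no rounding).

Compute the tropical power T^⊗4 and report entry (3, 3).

T^⊗2:
  [15, -8, 10, 19]
  [-14, -6, -9, 0]
  [13, 10, 40, -7]
  [-2, -10, -15, -6]
T^⊗3:
  [-2, -10, -15, -6]
  [-16, -8, -13, -14]
  [8, -15, 3, 12]
  [-22, -14, -17, -8]
T^⊗4:
  [-22, -14, -17, -8]
  [-20, -22, -15, -16]
  [-9, -17, -22, -13]
  [-24, -16, -21, -22]
Key observation: the optimum is the walk 3->1->2->0->3, with weight (-8) + (-7) + (-7) + 0 = -22.
Optimal value attained by: walk 3->1->2->0->3.
Answer: (T^⊗4)[3][3] = -22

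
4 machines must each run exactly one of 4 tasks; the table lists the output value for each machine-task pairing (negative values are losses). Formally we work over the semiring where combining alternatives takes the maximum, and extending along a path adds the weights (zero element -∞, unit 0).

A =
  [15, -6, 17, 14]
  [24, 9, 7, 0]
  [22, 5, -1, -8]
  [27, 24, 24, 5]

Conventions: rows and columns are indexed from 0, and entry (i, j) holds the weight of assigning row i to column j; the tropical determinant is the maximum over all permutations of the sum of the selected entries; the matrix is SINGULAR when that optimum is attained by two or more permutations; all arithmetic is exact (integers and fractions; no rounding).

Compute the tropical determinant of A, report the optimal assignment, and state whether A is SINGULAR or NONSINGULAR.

σ = (0, 1, 2, 3): 15 + 9 + (-1) + 5 = 28
σ = (0, 1, 3, 2): 15 + 9 + (-8) + 24 = 40
σ = (0, 2, 1, 3): 15 + 7 + 5 + 5 = 32
σ = (0, 2, 3, 1): 15 + 7 + (-8) + 24 = 38
σ = (0, 3, 1, 2): 15 + 0 + 5 + 24 = 44
σ = (0, 3, 2, 1): 15 + 0 + (-1) + 24 = 38
σ = (1, 0, 2, 3): (-6) + 24 + (-1) + 5 = 22
σ = (1, 0, 3, 2): (-6) + 24 + (-8) + 24 = 34
σ = (1, 2, 0, 3): (-6) + 7 + 22 + 5 = 28
σ = (1, 2, 3, 0): (-6) + 7 + (-8) + 27 = 20
σ = (1, 3, 0, 2): (-6) + 0 + 22 + 24 = 40
σ = (1, 3, 2, 0): (-6) + 0 + (-1) + 27 = 20
σ = (2, 0, 1, 3): 17 + 24 + 5 + 5 = 51
σ = (2, 0, 3, 1): 17 + 24 + (-8) + 24 = 57
σ = (2, 1, 0, 3): 17 + 9 + 22 + 5 = 53
σ = (2, 1, 3, 0): 17 + 9 + (-8) + 27 = 45
σ = (2, 3, 0, 1): 17 + 0 + 22 + 24 = 63
σ = (2, 3, 1, 0): 17 + 0 + 5 + 27 = 49
σ = (3, 0, 1, 2): 14 + 24 + 5 + 24 = 67
σ = (3, 0, 2, 1): 14 + 24 + (-1) + 24 = 61
σ = (3, 1, 0, 2): 14 + 9 + 22 + 24 = 69
σ = (3, 1, 2, 0): 14 + 9 + (-1) + 27 = 49
σ = (3, 2, 0, 1): 14 + 7 + 22 + 24 = 67
σ = (3, 2, 1, 0): 14 + 7 + 5 + 27 = 53
Optimal value attained by: σ = (3, 1, 0, 2).
Answer: det⊕(A) = 69; verdict: NONSINGULAR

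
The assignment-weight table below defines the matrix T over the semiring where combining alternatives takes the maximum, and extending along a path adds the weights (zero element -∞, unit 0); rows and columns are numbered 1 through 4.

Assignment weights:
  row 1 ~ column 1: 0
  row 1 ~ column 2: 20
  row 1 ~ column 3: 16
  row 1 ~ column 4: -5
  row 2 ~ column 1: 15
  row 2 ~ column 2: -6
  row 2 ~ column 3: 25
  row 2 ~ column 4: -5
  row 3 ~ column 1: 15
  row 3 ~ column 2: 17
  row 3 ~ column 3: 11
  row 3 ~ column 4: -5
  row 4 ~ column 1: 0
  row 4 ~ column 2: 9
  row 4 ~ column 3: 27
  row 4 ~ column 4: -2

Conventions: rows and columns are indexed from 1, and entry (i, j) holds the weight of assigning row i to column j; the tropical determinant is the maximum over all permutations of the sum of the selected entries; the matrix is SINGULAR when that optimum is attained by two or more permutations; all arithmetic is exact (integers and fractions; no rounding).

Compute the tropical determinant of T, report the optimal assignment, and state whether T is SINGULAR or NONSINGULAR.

σ = (1, 2, 3, 4): 0 + (-6) + 11 + (-2) = 3
σ = (1, 2, 4, 3): 0 + (-6) + (-5) + 27 = 16
σ = (1, 3, 2, 4): 0 + 25 + 17 + (-2) = 40
σ = (1, 3, 4, 2): 0 + 25 + (-5) + 9 = 29
σ = (1, 4, 2, 3): 0 + (-5) + 17 + 27 = 39
σ = (1, 4, 3, 2): 0 + (-5) + 11 + 9 = 15
σ = (2, 1, 3, 4): 20 + 15 + 11 + (-2) = 44
σ = (2, 1, 4, 3): 20 + 15 + (-5) + 27 = 57
σ = (2, 3, 1, 4): 20 + 25 + 15 + (-2) = 58
σ = (2, 3, 4, 1): 20 + 25 + (-5) + 0 = 40
σ = (2, 4, 1, 3): 20 + (-5) + 15 + 27 = 57
σ = (2, 4, 3, 1): 20 + (-5) + 11 + 0 = 26
σ = (3, 1, 2, 4): 16 + 15 + 17 + (-2) = 46
σ = (3, 1, 4, 2): 16 + 15 + (-5) + 9 = 35
σ = (3, 2, 1, 4): 16 + (-6) + 15 + (-2) = 23
σ = (3, 2, 4, 1): 16 + (-6) + (-5) + 0 = 5
σ = (3, 4, 1, 2): 16 + (-5) + 15 + 9 = 35
σ = (3, 4, 2, 1): 16 + (-5) + 17 + 0 = 28
σ = (4, 1, 2, 3): (-5) + 15 + 17 + 27 = 54
σ = (4, 1, 3, 2): (-5) + 15 + 11 + 9 = 30
σ = (4, 2, 1, 3): (-5) + (-6) + 15 + 27 = 31
σ = (4, 2, 3, 1): (-5) + (-6) + 11 + 0 = 0
σ = (4, 3, 1, 2): (-5) + 25 + 15 + 9 = 44
σ = (4, 3, 2, 1): (-5) + 25 + 17 + 0 = 37
Optimal value attained by: σ = (2, 3, 1, 4).
Answer: det⊕(T) = 58; verdict: NONSINGULAR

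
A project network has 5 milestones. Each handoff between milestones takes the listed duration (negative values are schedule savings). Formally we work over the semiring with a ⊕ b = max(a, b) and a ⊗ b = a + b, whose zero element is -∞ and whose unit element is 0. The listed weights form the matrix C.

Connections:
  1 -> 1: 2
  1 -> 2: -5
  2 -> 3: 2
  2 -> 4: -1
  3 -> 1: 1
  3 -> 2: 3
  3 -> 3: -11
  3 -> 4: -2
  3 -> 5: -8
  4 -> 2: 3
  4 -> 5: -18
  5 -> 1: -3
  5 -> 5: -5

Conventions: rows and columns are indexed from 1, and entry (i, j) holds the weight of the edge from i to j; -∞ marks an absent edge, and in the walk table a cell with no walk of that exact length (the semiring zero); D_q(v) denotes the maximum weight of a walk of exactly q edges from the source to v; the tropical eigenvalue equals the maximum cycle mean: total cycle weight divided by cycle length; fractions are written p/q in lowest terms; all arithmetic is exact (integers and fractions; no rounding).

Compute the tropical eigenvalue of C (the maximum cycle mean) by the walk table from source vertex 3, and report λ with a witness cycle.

q=0: [-∞, -∞, 0, -∞, -∞]
q=1: [1, 3, -11, -2, -8]
q=2: [3, 1, 5, 2, -13]
q=3: [6, 8, 3, 3, -3]
q=4: [8, 6, 10, 7, -5]
q=5: [11, 13, 8, 8, 2]
Optimal cycle mean attained by: cycle 2->3->2, total 2 + 3, length 2.
Answer: λ = 5/2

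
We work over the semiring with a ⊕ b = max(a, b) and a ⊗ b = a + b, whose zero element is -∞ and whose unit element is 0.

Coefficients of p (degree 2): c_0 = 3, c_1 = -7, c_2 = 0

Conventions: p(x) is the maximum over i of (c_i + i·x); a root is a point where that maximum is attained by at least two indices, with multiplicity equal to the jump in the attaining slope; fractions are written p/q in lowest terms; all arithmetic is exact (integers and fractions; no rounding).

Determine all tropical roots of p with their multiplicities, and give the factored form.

hull edge (i=0, c=3) to (i=2, c=0): slope -3/2, span 2
Factored form: p(x) = 0 ⊗ (x ⊕ 3/2) ⊗ (x ⊕ 3/2)
Answer: roots = 3/2 (mult 2)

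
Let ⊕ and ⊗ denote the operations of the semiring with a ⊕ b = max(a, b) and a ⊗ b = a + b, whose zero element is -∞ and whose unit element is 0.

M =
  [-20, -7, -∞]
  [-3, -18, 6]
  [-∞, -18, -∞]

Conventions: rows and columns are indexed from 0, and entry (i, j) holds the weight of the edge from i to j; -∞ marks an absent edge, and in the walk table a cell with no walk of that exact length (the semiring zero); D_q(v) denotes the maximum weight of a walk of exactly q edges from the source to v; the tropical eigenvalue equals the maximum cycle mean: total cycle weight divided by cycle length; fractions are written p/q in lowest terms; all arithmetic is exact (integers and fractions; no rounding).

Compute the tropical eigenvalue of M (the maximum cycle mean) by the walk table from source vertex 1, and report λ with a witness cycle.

q=0: [-∞, 0, -∞]
q=1: [-3, -18, 6]
q=2: [-21, -10, -12]
q=3: [-13, -28, -4]
Optimal cycle mean attained by: cycle 0->1->0, total (-7) + (-3), length 2.
Answer: λ = -5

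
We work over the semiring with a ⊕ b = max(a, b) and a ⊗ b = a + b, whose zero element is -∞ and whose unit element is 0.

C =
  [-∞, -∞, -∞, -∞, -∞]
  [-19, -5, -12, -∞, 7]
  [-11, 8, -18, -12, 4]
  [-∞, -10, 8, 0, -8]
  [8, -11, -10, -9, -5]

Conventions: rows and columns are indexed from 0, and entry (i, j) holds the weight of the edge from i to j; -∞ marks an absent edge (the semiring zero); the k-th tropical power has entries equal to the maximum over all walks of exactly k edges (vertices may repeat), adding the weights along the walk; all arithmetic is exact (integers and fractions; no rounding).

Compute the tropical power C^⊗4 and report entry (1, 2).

C^⊗2:
  [-∞, -∞, -∞, -∞, -∞]
  [15, -4, -3, -2, 2]
  [12, 3, -4, -5, 15]
  [0, 16, 8, 0, 12]
  [3, -2, -1, -9, -4]
C^⊗3:
  [-∞, -∞, -∞, -∞, -∞]
  [10, 5, 6, -2, 3]
  [23, 4, 5, 6, 10]
  [20, 16, 8, 3, 23]
  [4, 7, -1, -9, 5]
C^⊗4:
  [-∞, -∞, -∞, -∞, -∞]
  [11, 14, 6, -2, 12]
  [18, 13, 14, 6, 11]
  [31, 16, 13, 14, 23]
  [13, 7, -1, -4, 14]
Key observation: the optimum is the walk 1->4->3->3->2, with weight 7 + (-9) + 0 + 8 = 6.
Optimal value attained by: walk 1->4->3->3->2.
Answer: (C^⊗4)[1][2] = 6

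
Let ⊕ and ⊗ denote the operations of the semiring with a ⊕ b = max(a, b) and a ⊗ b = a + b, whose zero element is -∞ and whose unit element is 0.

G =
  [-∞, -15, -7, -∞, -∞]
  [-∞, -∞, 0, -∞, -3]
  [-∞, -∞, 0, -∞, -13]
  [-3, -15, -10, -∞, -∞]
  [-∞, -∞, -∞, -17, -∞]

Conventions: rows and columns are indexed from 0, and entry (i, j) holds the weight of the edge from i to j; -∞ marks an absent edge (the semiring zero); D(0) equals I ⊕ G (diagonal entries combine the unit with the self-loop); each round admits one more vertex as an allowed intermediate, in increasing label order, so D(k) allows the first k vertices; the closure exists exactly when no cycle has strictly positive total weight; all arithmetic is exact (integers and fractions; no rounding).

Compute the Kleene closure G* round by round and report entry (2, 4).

D(0):
  [0, -15, -7, -∞, -∞]
  [-∞, 0, 0, -∞, -3]
  [-∞, -∞, 0, -∞, -13]
  [-3, -15, -10, 0, -∞]
  [-∞, -∞, -∞, -17, 0]
D(1):
  [0, -15, -7, -∞, -∞]
  [-∞, 0, 0, -∞, -3]
  [-∞, -∞, 0, -∞, -13]
  [-3, -15, -10, 0, -∞]
  [-∞, -∞, -∞, -17, 0]
D(2):
  [0, -15, -7, -∞, -18]
  [-∞, 0, 0, -∞, -3]
  [-∞, -∞, 0, -∞, -13]
  [-3, -15, -10, 0, -18]
  [-∞, -∞, -∞, -17, 0]
D(3):
  [0, -15, -7, -∞, -18]
  [-∞, 0, 0, -∞, -3]
  [-∞, -∞, 0, -∞, -13]
  [-3, -15, -10, 0, -18]
  [-∞, -∞, -∞, -17, 0]
D(4):
  [0, -15, -7, -∞, -18]
  [-∞, 0, 0, -∞, -3]
  [-∞, -∞, 0, -∞, -13]
  [-3, -15, -10, 0, -18]
  [-20, -32, -27, -17, 0]
D(5):
  [0, -15, -7, -35, -18]
  [-23, 0, 0, -20, -3]
  [-33, -45, 0, -30, -13]
  [-3, -15, -10, 0, -18]
  [-20, -32, -27, -17, 0]
Answer: G*[2][4] = -13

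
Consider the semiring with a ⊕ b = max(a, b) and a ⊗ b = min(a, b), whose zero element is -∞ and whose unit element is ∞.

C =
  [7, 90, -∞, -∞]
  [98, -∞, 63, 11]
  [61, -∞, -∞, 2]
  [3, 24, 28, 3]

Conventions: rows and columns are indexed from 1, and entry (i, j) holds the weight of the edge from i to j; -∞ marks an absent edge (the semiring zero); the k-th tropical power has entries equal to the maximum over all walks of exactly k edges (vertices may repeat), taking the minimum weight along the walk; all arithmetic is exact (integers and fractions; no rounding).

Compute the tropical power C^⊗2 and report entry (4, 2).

C^⊗2:
  [90, 7, 63, 11]
  [61, 90, 11, 3]
  [7, 61, 2, 2]
  [28, 3, 24, 11]
Key observation: the optimum is the walk 4->1->2, with weight 3 min 90 = 3.
Optimal value attained by: walk 4->1->2.
Answer: (C^⊗2)[4][2] = 3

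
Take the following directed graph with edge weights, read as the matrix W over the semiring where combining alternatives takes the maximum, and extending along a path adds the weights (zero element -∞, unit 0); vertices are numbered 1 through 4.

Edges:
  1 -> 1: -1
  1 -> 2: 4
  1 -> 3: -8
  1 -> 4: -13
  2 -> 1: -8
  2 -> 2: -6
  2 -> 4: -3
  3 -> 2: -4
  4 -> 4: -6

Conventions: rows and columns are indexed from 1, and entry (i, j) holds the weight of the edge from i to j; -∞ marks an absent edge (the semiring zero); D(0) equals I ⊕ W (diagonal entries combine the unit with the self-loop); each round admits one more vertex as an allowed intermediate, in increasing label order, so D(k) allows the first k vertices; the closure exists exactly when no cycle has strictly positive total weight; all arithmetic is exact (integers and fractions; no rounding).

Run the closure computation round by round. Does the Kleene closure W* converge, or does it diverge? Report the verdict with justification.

D(0):
  [0, 4, -8, -13]
  [-8, 0, -∞, -3]
  [-∞, -4, 0, -∞]
  [-∞, -∞, -∞, 0]
D(1):
  [0, 4, -8, -13]
  [-8, 0, -16, -3]
  [-∞, -4, 0, -∞]
  [-∞, -∞, -∞, 0]
D(2):
  [0, 4, -8, 1]
  [-8, 0, -16, -3]
  [-12, -4, 0, -7]
  [-∞, -∞, -∞, 0]
D(3):
  [0, 4, -8, 1]
  [-8, 0, -16, -3]
  [-12, -4, 0, -7]
  [-∞, -∞, -∞, 0]
D(4):
  [0, 4, -8, 1]
  [-8, 0, -16, -3]
  [-12, -4, 0, -7]
  [-∞, -∞, -∞, 0]
Key observation: every diagonal entry stays at the unit through all rounds, so no improving cycle exists.
Answer: CONVERGES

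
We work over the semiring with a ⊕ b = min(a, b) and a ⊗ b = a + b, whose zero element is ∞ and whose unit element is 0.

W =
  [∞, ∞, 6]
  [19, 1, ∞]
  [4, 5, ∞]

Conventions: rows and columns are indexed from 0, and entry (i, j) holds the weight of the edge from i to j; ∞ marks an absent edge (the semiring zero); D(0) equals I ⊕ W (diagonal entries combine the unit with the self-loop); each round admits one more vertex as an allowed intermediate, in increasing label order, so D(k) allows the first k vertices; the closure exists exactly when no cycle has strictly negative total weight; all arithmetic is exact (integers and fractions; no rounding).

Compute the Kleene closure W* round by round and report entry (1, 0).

D(0):
  [0, ∞, 6]
  [19, 0, ∞]
  [4, 5, 0]
D(1):
  [0, ∞, 6]
  [19, 0, 25]
  [4, 5, 0]
D(2):
  [0, ∞, 6]
  [19, 0, 25]
  [4, 5, 0]
D(3):
  [0, 11, 6]
  [19, 0, 25]
  [4, 5, 0]
Answer: W*[1][0] = 19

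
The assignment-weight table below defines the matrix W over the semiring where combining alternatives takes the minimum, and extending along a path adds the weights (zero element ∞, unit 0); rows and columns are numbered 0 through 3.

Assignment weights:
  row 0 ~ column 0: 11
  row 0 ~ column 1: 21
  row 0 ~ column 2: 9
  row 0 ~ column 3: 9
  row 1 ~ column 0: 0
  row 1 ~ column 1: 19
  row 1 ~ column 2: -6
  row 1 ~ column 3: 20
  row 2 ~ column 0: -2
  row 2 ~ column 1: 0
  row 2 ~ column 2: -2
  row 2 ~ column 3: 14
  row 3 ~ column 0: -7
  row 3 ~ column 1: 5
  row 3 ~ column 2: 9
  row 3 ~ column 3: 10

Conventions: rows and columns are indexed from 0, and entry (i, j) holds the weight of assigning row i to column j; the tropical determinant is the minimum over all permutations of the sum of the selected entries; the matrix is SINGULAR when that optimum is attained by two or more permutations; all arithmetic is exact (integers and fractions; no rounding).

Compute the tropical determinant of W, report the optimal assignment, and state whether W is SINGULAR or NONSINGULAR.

σ = (0, 1, 2, 3): 11 + 19 + (-2) + 10 = 38
σ = (0, 1, 3, 2): 11 + 19 + 14 + 9 = 53
σ = (0, 2, 1, 3): 11 + (-6) + 0 + 10 = 15
σ = (0, 2, 3, 1): 11 + (-6) + 14 + 5 = 24
σ = (0, 3, 1, 2): 11 + 20 + 0 + 9 = 40
σ = (0, 3, 2, 1): 11 + 20 + (-2) + 5 = 34
σ = (1, 0, 2, 3): 21 + 0 + (-2) + 10 = 29
σ = (1, 0, 3, 2): 21 + 0 + 14 + 9 = 44
σ = (1, 2, 0, 3): 21 + (-6) + (-2) + 10 = 23
σ = (1, 2, 3, 0): 21 + (-6) + 14 + (-7) = 22
σ = (1, 3, 0, 2): 21 + 20 + (-2) + 9 = 48
σ = (1, 3, 2, 0): 21 + 20 + (-2) + (-7) = 32
σ = (2, 0, 1, 3): 9 + 0 + 0 + 10 = 19
σ = (2, 0, 3, 1): 9 + 0 + 14 + 5 = 28
σ = (2, 1, 0, 3): 9 + 19 + (-2) + 10 = 36
σ = (2, 1, 3, 0): 9 + 19 + 14 + (-7) = 35
σ = (2, 3, 0, 1): 9 + 20 + (-2) + 5 = 32
σ = (2, 3, 1, 0): 9 + 20 + 0 + (-7) = 22
σ = (3, 0, 1, 2): 9 + 0 + 0 + 9 = 18
σ = (3, 0, 2, 1): 9 + 0 + (-2) + 5 = 12
σ = (3, 1, 0, 2): 9 + 19 + (-2) + 9 = 35
σ = (3, 1, 2, 0): 9 + 19 + (-2) + (-7) = 19
σ = (3, 2, 0, 1): 9 + (-6) + (-2) + 5 = 6
σ = (3, 2, 1, 0): 9 + (-6) + 0 + (-7) = -4
Optimal value attained by: σ = (3, 2, 1, 0).
Answer: det⊕(W) = -4; verdict: NONSINGULAR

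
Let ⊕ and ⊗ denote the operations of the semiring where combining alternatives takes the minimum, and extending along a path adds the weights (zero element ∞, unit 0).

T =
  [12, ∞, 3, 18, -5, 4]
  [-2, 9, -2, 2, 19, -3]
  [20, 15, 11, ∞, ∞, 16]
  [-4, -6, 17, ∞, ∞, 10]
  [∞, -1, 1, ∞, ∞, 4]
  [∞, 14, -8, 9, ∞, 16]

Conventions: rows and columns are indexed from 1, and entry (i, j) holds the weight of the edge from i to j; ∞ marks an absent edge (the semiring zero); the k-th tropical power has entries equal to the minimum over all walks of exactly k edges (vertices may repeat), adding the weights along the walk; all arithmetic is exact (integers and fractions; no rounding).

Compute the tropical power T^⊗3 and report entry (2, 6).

T^⊗2:
  [14, -6, -4, 13, 7, -1]
  [-2, -4, -11, 6, -7, 2]
  [13, 24, 8, 17, 15, 12]
  [-8, 3, -8, -4, -9, -9]
  [-3, 8, -4, 1, 18, -4]
  [5, 3, 3, 16, 33, 8]
T^⊗3:
  [-8, 3, -9, -4, 9, -9]
  [-6, -8, -6, -2, -7, -7]
  [13, 11, 4, 21, 8, 17]
  [-8, -10, -17, 0, -13, -5]
  [-3, -5, -12, 5, -8, 1]
  [1, 10, 0, 5, 0, 0]
Key observation: the optimum is the walk 2->4->2->6, with weight 2 + (-6) + (-3) = -7.
Optimal value attained by: walk 2->4->2->6.
Answer: (T^⊗3)[2][6] = -7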